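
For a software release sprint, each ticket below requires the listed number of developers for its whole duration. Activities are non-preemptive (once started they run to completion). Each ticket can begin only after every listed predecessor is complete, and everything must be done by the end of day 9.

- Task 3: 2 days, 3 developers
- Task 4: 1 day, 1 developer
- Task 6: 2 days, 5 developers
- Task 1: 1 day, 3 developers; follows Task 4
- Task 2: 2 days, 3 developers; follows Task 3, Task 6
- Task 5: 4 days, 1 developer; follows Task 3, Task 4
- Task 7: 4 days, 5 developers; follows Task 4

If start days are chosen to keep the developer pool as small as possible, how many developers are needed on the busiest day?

8

Early-start (Task 3@1, Task 4@1, Task 6@1, Task 1@2, Task 2@3, Task 5@3, Task 7@2) gives peak 16: d1:9  d2:16  d3:9  d4:9  d5:6  d6:1  d7:0  d8:0  d9:0.
Shift Task 6→2, Task 1→3, Task 2→4, Task 5→4, Task 7→6.
Schedule Task 3@1, Task 4@1, Task 6@2, Task 1@3, Task 2@4, Task 5@4, Task 7@6: d1:4  d2:8  d3:8  d4:4  d5:4  d6:6  d7:6  d8:5  d9:5 — peak 8.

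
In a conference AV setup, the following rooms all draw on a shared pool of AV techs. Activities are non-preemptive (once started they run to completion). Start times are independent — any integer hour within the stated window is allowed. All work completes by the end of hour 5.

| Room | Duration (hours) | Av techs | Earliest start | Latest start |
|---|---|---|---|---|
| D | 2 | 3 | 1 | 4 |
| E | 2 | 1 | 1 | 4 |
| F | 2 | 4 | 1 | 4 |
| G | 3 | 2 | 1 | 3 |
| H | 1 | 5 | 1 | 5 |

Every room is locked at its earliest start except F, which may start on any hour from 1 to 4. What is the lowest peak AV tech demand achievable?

F@1: h1:15  h2:10  h3:2  h4:0  h5:0 → peak 15
F@2: h1:11  h2:10  h3:6  h4:0  h5:0 → peak 11
F@3: h1:11  h2:6  h3:6  h4:4  h5:0 → peak 11
F@4: h1:11  h2:6  h3:2  h4:4  h5:4 → peak 11
Best is F@2, peak 11.

11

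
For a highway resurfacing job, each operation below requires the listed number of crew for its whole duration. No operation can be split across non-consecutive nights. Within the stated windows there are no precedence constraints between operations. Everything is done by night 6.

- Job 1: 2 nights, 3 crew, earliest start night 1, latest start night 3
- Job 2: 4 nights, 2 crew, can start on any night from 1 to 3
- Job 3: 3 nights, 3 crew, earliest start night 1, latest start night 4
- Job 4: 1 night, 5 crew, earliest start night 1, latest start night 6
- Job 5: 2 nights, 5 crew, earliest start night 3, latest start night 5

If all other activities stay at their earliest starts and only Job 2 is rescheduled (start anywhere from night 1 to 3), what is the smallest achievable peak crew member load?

11

Job 2@1: n1:13  n2:8  n3:10  n4:7  n5:0  n6:0 → peak 13
Job 2@2: n1:11  n2:8  n3:10  n4:7  n5:2  n6:0 → peak 11
Job 2@3: n1:11  n2:6  n3:10  n4:7  n5:2  n6:2 → peak 11
Best is Job 2@2, peak 11.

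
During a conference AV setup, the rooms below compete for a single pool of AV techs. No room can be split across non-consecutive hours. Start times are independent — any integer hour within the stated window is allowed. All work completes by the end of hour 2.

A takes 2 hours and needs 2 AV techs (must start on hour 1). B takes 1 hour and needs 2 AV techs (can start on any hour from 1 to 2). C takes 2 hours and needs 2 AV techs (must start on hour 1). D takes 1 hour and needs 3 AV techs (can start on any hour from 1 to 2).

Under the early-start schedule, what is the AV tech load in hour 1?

9

At early start, hour 1 has: A, B, C, D.
Demand: 2 + 2 + 2 + 3 = 9.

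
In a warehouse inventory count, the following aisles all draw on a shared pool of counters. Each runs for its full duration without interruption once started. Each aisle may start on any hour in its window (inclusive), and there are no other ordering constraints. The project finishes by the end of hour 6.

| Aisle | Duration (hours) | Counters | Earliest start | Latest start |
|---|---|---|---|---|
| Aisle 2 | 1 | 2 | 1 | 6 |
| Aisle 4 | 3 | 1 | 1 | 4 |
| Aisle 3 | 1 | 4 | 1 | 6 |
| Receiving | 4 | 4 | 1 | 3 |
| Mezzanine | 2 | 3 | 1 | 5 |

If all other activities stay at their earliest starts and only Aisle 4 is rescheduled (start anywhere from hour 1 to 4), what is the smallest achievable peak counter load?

13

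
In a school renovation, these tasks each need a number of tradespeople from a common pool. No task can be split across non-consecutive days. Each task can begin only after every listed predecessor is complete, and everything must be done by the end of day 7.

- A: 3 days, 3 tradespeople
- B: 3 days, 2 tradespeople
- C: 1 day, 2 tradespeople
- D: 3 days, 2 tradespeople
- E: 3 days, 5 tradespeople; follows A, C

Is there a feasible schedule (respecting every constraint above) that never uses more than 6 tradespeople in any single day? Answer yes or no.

The minimum achievable peak is 7; 6 < 7, so no feasible schedule stays within the cap.

no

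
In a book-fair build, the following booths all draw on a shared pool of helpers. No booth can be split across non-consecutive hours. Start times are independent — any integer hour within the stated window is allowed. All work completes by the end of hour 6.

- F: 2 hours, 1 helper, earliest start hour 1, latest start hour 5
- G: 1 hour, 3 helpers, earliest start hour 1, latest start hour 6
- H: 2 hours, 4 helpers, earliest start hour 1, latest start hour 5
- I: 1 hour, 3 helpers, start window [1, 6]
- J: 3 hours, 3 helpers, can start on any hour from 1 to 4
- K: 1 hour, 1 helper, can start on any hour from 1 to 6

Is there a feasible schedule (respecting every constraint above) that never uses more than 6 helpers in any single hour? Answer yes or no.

yes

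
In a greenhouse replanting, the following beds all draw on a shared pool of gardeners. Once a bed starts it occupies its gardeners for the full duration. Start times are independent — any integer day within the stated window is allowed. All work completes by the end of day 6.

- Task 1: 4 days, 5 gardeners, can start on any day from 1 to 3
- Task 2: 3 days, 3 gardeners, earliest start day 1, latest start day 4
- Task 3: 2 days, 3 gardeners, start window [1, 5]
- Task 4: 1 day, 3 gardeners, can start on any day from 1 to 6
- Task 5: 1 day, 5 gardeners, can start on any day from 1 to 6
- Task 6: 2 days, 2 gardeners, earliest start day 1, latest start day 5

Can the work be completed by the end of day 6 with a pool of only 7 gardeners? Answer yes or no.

Total gardener-days = 47; over 6 days the average is 47/6 > 7, so some day must exceed 7.

no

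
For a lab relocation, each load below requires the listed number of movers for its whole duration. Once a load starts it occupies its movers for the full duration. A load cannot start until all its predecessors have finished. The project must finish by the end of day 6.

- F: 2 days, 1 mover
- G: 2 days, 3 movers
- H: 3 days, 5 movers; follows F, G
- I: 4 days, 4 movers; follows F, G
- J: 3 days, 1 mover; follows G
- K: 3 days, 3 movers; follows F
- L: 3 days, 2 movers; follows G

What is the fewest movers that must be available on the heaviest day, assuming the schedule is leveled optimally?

15

Schedule F@1, G@1, H@3, I@3, J@3, K@3, L@3: d1:4  d2:4  d3:15  d4:15  d5:15  d6:4 — peak 15.
No arrangement of the 16 feasible schedules does better.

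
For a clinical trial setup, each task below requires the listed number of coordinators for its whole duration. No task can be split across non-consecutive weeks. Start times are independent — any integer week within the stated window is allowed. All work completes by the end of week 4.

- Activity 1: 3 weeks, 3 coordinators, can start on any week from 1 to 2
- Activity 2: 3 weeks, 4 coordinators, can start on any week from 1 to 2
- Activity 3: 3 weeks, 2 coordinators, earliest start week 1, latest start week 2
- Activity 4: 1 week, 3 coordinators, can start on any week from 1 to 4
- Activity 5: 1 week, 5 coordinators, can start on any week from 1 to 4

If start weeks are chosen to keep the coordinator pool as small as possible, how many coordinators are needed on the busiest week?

Early-start (Activity 1@1, Activity 2@1, Activity 3@1, Activity 4@1, Activity 5@1) gives peak 17: w1:17  w2:9  w3:9  w4:0.
Shift Activity 4→4, Activity 5→4.
Schedule Activity 1@1, Activity 2@1, Activity 3@1, Activity 4@4, Activity 5@4: w1:9  w2:9  w3:9  w4:8 — peak 9.
Total coordinator-weeks = 35 over 4 weeks ⇒ peak ≥ ⌈35/4⌉ = 9, so 9 is optimal.

9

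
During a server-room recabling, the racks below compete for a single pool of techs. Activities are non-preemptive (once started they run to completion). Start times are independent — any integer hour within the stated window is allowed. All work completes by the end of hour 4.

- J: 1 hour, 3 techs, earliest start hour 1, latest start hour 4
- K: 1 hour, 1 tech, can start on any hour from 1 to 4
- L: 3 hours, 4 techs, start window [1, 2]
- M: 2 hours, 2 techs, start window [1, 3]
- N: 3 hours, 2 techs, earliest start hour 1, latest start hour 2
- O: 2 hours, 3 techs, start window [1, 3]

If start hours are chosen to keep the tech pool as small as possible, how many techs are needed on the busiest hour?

9

Early-start (J@1, K@1, L@1, M@1, N@1, O@1) gives peak 15: h1:15  h2:11  h3:6  h4:0.
Shift L→2, O→3.
Schedule J@1, K@1, L@2, M@1, N@1, O@3: h1:8  h2:8  h3:9  h4:7 — peak 9.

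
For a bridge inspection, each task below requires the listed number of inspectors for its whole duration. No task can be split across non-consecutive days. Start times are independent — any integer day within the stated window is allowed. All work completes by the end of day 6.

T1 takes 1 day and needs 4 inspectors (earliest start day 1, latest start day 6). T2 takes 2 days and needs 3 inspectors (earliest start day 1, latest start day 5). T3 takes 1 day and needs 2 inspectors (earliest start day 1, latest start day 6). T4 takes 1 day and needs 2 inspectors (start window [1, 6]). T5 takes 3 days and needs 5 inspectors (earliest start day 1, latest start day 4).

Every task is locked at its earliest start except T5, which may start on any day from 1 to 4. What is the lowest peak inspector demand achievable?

11

T5@1: d1:16  d2:8  d3:5  d4:0  d5:0  d6:0 → peak 16
T5@2: d1:11  d2:8  d3:5  d4:5  d5:0  d6:0 → peak 11
T5@3: d1:11  d2:3  d3:5  d4:5  d5:5  d6:0 → peak 11
T5@4: d1:11  d2:3  d3:0  d4:5  d5:5  d6:5 → peak 11
Best is T5@2, peak 11.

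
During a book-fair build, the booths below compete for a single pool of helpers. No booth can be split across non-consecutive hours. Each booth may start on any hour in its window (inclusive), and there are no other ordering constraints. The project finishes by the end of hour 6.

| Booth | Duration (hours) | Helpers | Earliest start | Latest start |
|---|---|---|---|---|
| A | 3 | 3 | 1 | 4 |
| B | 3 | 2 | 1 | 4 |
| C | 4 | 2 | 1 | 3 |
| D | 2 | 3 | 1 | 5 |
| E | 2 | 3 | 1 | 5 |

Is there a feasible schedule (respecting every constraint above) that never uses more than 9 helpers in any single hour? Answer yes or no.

Schedule A@1, B@1, C@1, D@4, E@5: h1:7  h2:7  h3:7  h4:5  h5:6  h6:3 — peak 7 ≤ 9.

yes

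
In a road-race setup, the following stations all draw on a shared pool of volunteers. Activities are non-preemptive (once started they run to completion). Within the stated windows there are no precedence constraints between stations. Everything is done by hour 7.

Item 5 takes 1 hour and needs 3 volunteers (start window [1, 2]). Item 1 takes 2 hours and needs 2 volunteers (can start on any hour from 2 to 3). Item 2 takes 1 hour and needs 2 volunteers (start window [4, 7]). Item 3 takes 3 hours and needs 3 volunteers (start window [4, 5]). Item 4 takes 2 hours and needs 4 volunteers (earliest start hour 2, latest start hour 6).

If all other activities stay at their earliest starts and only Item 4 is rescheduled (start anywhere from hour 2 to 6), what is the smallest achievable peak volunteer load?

6

Item 4@2: h1:3  h2:6  h3:6  h4:5  h5:3  h6:3  h7:0 → peak 6
Item 4@3: h1:3  h2:2  h3:6  h4:9  h5:3  h6:3  h7:0 → peak 9
Item 4@4: h1:3  h2:2  h3:2  h4:9  h5:7  h6:3  h7:0 → peak 9
Item 4@5: h1:3  h2:2  h3:2  h4:5  h5:7  h6:7  h7:0 → peak 7
Item 4@6: h1:3  h2:2  h3:2  h4:5  h5:3  h6:7  h7:4 → peak 7
Best is Item 4@2, peak 6.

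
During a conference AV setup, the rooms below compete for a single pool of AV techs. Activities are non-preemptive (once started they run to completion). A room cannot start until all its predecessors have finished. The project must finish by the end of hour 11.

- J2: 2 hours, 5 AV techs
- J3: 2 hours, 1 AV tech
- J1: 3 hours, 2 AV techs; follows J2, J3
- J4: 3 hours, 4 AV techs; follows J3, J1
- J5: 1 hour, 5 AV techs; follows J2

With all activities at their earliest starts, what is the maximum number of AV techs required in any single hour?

7

Early-start schedule: J2@1, J3@1, J1@3, J4@6, J5@3.
Load per hour: hour 1: 6, hour 2: 6, hour 3: 7, hour 4: 2, hour 5: 2, hour 6: 4, hour 7: 4, hour 8: 4, hour 9: 0, hour 10: 0, hour 11: 0.
Peak is 7.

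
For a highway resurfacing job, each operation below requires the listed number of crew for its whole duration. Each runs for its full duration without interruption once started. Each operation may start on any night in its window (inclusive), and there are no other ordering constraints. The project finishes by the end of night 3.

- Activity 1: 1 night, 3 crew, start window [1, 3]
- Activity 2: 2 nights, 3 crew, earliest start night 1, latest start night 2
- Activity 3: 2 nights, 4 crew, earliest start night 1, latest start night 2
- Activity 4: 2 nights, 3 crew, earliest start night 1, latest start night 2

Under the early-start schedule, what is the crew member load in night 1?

13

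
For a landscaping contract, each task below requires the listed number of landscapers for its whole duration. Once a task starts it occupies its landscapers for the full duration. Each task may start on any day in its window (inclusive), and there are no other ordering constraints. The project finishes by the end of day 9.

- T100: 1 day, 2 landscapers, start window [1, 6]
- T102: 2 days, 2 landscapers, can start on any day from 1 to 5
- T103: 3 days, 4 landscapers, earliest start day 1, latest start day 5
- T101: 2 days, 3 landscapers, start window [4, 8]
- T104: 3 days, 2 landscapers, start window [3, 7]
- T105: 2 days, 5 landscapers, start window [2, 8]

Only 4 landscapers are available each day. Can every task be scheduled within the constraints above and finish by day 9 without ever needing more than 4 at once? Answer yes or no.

Total landscaper-days = 40; over 9 days the average is 40/9 > 4, so some day must exceed 4.

no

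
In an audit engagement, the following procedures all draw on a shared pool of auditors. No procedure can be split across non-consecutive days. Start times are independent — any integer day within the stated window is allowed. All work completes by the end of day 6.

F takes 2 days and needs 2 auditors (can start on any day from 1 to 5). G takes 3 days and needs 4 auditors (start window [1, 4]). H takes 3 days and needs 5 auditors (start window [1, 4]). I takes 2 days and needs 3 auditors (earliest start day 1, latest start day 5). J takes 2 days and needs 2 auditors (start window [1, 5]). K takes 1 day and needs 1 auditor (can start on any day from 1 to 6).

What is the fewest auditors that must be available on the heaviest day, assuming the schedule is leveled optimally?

7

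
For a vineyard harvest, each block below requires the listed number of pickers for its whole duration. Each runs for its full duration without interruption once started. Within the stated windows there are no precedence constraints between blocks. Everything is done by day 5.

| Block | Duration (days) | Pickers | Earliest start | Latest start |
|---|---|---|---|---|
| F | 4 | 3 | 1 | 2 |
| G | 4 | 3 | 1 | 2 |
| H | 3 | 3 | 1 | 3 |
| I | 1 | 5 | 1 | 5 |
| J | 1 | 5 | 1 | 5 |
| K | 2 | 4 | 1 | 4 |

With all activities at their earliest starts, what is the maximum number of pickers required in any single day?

23

Early-start schedule: F@1, G@1, H@1, I@1, J@1, K@1.
Load per day: day 1: 23, day 2: 13, day 3: 9, day 4: 6, day 5: 0.
Peak is 23.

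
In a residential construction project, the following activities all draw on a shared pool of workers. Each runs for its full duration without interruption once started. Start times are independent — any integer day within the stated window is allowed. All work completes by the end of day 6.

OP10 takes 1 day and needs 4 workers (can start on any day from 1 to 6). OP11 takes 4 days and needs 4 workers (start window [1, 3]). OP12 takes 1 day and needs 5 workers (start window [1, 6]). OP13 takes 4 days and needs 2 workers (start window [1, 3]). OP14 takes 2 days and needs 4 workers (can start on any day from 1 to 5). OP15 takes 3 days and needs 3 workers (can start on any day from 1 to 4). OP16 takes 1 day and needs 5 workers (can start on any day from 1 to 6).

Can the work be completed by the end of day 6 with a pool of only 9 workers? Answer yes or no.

no

Total worker-days = 55; over 6 days the average is 55/6 > 9, so some day must exceed 9.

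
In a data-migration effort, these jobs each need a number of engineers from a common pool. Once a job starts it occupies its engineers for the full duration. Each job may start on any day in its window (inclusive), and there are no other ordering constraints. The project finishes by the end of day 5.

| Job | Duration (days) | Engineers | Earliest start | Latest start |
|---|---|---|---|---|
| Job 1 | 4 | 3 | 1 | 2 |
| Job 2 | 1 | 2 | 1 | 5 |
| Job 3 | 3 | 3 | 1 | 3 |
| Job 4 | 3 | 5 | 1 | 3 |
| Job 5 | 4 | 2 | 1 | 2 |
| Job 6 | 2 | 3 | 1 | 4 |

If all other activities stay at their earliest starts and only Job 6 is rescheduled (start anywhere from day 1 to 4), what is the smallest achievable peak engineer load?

15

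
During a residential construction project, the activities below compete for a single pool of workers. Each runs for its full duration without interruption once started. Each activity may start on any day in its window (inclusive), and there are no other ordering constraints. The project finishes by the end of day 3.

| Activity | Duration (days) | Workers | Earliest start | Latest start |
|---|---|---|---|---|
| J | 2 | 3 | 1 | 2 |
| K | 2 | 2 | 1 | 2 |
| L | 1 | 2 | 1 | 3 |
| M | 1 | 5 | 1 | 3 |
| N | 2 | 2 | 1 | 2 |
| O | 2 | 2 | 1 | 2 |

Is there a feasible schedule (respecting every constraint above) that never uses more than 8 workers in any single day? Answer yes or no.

Total worker-days = 25; over 3 days the average is 25/3 > 8, so some day must exceed 8.

no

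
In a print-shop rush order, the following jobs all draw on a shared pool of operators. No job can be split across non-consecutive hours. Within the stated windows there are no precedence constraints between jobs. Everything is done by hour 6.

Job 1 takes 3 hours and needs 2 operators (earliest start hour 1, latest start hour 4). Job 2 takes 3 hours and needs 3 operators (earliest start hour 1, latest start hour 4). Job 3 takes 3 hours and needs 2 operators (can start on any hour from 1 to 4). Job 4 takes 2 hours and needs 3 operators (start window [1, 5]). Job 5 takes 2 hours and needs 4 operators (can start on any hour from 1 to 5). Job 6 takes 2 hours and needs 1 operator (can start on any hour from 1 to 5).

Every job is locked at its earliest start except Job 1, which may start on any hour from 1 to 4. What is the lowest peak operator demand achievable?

Job 1@1: h1:15  h2:15  h3:7  h4:0  h5:0  h6:0 → peak 15
Job 1@2: h1:13  h2:15  h3:7  h4:2  h5:0  h6:0 → peak 15
Job 1@3: h1:13  h2:13  h3:7  h4:2  h5:2  h6:0 → peak 13
Job 1@4: h1:13  h2:13  h3:5  h4:2  h5:2  h6:2 → peak 13
Best is Job 1@3, peak 13.

13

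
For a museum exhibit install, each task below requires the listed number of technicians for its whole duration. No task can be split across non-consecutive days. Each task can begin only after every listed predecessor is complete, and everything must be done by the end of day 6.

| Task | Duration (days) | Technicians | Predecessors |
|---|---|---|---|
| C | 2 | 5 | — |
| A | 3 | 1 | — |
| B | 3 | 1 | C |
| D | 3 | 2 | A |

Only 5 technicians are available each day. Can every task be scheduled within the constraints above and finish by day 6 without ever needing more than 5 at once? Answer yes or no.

no

The minimum achievable peak is 6; 5 < 6, so no feasible schedule stays within the cap.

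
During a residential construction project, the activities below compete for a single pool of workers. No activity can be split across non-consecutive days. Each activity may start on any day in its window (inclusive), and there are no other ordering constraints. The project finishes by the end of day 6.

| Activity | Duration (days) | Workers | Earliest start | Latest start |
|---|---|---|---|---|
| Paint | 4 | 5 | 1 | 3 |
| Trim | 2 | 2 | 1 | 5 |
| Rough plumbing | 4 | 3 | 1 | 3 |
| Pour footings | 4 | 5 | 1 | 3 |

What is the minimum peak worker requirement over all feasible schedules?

Early-start (Paint@1, Trim@1, Rough plumbing@1, Pour footings@1) gives peak 15: d1:15  d2:15  d3:13  d4:13  d5:0  d6:0.
Shift Pour footings→3.
Schedule Paint@1, Trim@1, Rough plumbing@1, Pour footings@3: d1:10  d2:10  d3:13  d4:13  d5:5  d6:5 — peak 13.

13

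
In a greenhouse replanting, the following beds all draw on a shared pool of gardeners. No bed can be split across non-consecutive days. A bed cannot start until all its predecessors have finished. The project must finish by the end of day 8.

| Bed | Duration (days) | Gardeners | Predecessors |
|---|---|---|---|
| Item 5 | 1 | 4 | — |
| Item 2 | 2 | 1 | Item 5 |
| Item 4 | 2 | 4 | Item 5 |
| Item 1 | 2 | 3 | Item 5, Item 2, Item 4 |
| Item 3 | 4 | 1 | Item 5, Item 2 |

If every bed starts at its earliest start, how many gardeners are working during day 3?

5

At early start, day 3 has: Item 2, Item 4.
Demand: 1 + 4 = 5.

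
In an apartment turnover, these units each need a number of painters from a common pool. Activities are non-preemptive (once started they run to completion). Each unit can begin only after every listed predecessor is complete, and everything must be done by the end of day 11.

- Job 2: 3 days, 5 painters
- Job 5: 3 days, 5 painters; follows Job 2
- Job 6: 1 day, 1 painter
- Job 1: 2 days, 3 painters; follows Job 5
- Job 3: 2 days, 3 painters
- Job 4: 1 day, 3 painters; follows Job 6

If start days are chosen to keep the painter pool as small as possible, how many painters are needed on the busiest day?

5

Early-start (Job 2@1, Job 5@4, Job 6@1, Job 1@7, Job 3@1, Job 4@2) gives peak 11: d1:9  d2:11  d3:5  d4:5  d5:5  d6:5  d7:3  d8:3  d9:0  d10:0  d11:0.
Shift Job 6→7, Job 3→9, Job 4→11.
Schedule Job 2@1, Job 5@4, Job 6@7, Job 1@7, Job 3@9, Job 4@11: d1:5  d2:5  d3:5  d4:5  d5:5  d6:5  d7:4  d8:3  d9:3  d10:3  d11:3 — peak 5.
Total painter-days = 46 over 11 days ⇒ peak ≥ ⌈46/11⌉ = 5, so 5 is optimal.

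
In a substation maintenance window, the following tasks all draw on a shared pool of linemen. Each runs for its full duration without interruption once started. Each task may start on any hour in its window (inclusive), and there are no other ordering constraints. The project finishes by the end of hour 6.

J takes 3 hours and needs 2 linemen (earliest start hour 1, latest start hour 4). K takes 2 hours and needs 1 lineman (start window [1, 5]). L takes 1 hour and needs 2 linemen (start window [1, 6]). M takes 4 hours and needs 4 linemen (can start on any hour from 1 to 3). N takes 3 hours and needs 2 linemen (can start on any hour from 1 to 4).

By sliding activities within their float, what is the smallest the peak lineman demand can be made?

6

Early-start (J@1, K@1, L@1, M@1, N@1) gives peak 11: h1:11  h2:9  h3:8  h4:4  h5:0  h6:0.
Shift M→3, N→4.
Schedule J@1, K@1, L@1, M@3, N@4: h1:5  h2:3  h3:6  h4:6  h5:6  h6:6 — peak 6.
Total lineman-hours = 32 over 6 hours ⇒ peak ≥ ⌈32/6⌉ = 6, so 6 is optimal.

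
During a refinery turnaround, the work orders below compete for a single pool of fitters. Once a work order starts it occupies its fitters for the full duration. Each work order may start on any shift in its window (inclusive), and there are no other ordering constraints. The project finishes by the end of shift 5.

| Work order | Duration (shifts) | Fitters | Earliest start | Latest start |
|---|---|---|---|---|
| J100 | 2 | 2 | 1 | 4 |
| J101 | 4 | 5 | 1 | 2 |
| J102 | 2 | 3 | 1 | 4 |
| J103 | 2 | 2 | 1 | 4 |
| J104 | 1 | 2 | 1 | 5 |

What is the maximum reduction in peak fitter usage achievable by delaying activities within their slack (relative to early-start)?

Early-start peak: s1:14  s2:12  s3:5  s4:5  s5:0 ⇒ 14.
Leveled (J100@1, J101@1, J102@3, J103@1, J104@5): s1:9  s2:9  s3:8  s4:8  s5:2 ⇒ 9.
Reduction 14 − 9 = 5.

5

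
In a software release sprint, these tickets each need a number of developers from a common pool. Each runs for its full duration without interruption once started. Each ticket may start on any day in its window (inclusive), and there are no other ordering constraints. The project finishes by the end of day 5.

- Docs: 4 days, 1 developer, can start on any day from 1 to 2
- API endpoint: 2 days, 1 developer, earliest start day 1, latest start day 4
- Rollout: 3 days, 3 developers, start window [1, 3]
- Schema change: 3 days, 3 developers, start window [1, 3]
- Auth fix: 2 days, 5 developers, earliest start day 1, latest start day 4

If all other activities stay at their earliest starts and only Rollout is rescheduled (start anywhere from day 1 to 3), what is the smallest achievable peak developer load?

10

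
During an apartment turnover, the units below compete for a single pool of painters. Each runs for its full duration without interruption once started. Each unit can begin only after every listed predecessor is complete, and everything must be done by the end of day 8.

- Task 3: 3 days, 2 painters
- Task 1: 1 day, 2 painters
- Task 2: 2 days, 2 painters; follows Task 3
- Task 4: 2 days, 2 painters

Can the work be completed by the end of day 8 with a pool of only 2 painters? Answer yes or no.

Schedule Task 3@1, Task 1@4, Task 2@5, Task 4@7: d1:2  d2:2  d3:2  d4:2  d5:2  d6:2  d7:2  d8:2 — peak 2 ≤ 2.

yes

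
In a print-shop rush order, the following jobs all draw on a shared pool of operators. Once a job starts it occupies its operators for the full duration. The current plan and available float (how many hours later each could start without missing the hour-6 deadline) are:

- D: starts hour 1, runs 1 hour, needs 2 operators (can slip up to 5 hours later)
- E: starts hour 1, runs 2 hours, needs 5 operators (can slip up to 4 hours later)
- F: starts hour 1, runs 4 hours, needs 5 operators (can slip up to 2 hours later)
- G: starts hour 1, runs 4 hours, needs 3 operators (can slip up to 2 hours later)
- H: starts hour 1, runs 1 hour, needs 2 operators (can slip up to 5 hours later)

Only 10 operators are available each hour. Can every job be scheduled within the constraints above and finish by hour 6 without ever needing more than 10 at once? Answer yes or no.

Schedule D@1, E@1, F@3, G@2, H@6: h1:7  h2:8  h3:8  h4:8  h5:8  h6:7 — peak 8 ≤ 10.

yes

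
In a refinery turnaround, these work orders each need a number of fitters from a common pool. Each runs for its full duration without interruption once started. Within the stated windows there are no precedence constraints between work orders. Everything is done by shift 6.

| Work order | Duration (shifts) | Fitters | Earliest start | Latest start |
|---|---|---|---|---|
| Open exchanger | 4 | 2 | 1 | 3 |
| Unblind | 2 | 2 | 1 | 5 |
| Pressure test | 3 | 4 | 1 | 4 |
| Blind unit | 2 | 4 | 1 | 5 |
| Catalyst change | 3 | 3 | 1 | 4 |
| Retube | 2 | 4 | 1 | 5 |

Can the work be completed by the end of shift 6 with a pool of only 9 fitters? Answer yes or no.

yes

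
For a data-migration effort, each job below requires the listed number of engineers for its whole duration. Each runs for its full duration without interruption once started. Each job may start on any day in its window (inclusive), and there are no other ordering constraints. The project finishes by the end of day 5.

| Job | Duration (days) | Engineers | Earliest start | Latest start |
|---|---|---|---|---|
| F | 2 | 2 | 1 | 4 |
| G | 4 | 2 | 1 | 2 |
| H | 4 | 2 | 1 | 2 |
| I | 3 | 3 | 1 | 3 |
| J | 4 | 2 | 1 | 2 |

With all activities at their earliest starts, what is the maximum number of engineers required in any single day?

11

Early-start schedule: F@1, G@1, H@1, I@1, J@1.
Load per day: day 1: 11, day 2: 11, day 3: 9, day 4: 6, day 5: 0.
Peak is 11.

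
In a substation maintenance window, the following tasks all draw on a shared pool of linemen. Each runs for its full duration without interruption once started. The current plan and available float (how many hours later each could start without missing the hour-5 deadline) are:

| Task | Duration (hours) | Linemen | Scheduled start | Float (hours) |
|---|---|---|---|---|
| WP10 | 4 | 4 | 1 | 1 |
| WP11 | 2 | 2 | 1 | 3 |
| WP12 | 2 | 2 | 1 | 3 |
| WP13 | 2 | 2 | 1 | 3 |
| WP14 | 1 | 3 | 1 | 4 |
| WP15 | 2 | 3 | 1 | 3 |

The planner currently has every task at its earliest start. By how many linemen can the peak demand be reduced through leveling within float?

Early-start peak: h1:16  h2:13  h3:4  h4:4  h5:0 ⇒ 16.
Leveled (WP10@1, WP11@1, WP12@1, WP13@3, WP14@3, WP15@4): h1:8  h2:8  h3:9  h4:9  h5:3 ⇒ 9.
Reduction 16 − 9 = 7.

7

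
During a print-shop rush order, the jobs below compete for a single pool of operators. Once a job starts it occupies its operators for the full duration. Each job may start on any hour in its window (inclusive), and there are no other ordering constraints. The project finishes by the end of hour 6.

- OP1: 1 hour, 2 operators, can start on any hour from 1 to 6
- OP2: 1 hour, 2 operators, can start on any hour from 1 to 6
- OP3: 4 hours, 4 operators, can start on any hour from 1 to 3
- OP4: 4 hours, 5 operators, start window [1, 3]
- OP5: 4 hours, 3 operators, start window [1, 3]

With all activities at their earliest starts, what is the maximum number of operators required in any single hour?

Early-start schedule: OP1@1, OP2@1, OP3@1, OP4@1, OP5@1.
Load per hour: hour 1: 16, hour 2: 12, hour 3: 12, hour 4: 12, hour 5: 0, hour 6: 0.
Peak is 16.

16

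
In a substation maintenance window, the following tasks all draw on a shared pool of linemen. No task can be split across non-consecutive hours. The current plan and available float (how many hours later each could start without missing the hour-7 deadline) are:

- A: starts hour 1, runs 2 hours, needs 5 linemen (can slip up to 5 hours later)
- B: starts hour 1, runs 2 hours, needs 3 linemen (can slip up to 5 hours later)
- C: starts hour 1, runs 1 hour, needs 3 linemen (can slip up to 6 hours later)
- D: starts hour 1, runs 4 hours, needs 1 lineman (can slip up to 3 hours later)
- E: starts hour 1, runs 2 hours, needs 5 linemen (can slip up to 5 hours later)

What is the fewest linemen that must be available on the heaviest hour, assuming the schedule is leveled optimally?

6

Early-start (A@1, B@1, C@1, D@1, E@1) gives peak 17: h1:17  h2:14  h3:1  h4:1  h5:0  h6:0  h7:0.
Shift B→3, C→3, D→4, E→5.
Schedule A@1, B@3, C@3, D@4, E@5: h1:5  h2:5  h3:6  h4:4  h5:6  h6:6  h7:1 — peak 6.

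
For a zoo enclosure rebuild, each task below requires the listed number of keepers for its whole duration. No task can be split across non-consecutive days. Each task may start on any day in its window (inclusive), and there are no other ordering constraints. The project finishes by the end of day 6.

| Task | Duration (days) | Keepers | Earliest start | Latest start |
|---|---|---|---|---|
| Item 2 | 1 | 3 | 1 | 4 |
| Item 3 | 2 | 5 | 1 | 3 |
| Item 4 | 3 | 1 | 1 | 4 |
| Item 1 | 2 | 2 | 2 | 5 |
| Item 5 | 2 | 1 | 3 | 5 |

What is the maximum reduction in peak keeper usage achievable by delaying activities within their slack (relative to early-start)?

Early-start peak: d1:9  d2:8  d3:4  d4:1  d5:0  d6:0 ⇒ 9.
Leveled (Item 2@1, Item 3@2, Item 4@4, Item 1@4, Item 5@4): d1:3  d2:5  d3:5  d4:4  d5:4  d6:1 ⇒ 5.
Reduction 9 − 5 = 4.

4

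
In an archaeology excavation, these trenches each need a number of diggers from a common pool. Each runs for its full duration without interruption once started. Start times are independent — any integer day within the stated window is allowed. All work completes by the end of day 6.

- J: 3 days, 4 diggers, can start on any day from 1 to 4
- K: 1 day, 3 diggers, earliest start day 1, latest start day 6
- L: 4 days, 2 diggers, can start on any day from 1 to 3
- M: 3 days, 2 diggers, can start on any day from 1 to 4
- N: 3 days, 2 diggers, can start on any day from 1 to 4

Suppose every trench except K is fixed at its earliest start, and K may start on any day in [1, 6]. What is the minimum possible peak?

10

K@1: d1:13  d2:10  d3:10  d4:2  d5:0  d6:0 → peak 13
K@2: d1:10  d2:13  d3:10  d4:2  d5:0  d6:0 → peak 13
K@3: d1:10  d2:10  d3:13  d4:2  d5:0  d6:0 → peak 13
K@4: d1:10  d2:10  d3:10  d4:5  d5:0  d6:0 → peak 10
K@5: d1:10  d2:10  d3:10  d4:2  d5:3  d6:0 → peak 10
K@6: d1:10  d2:10  d3:10  d4:2  d5:0  d6:3 → peak 10
Best is K@4, peak 10.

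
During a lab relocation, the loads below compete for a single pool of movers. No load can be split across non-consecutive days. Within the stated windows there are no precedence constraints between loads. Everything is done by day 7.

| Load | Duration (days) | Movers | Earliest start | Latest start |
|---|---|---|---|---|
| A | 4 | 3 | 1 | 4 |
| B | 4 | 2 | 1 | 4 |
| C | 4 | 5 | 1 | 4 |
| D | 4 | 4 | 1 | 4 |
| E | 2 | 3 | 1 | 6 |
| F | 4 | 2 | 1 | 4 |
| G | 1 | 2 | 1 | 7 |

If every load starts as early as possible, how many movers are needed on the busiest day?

Early-start schedule: A@1, B@1, C@1, D@1, E@1, F@1, G@1.
Load per day: day 1: 21, day 2: 19, day 3: 16, day 4: 16, day 5: 0, day 6: 0, day 7: 0.
Peak is 21.

21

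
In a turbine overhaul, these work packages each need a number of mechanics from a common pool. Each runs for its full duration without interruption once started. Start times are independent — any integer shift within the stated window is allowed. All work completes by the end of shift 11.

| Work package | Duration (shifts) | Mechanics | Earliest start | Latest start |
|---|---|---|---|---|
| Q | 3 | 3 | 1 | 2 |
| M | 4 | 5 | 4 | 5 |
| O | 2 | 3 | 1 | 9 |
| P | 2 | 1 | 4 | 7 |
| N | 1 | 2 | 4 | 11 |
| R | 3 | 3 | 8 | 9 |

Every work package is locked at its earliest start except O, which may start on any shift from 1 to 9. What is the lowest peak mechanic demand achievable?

8

O@1: s1:6  s2:6  s3:3  s4:8  s5:6  s6:5  s7:5  s8:3  s9:3  s10:3  s11:0 → peak 8
O@2: s1:3  s2:6  s3:6  s4:8  s5:6  s6:5  s7:5  s8:3  s9:3  s10:3  s11:0 → peak 8
O@3: s1:3  s2:3  s3:6  s4:11  s5:6  s6:5  s7:5  s8:3  s9:3  s10:3  s11:0 → peak 11
O@4: s1:3  s2:3  s3:3  s4:11  s5:9  s6:5  s7:5  s8:3  s9:3  s10:3  s11:0 → peak 11
O@5: s1:3  s2:3  s3:3  s4:8  s5:9  s6:8  s7:5  s8:3  s9:3  s10:3  s11:0 → peak 9
O@6: s1:3  s2:3  s3:3  s4:8  s5:6  s6:8  s7:8  s8:3  s9:3  s10:3  s11:0 → peak 8
O@7: s1:3  s2:3  s3:3  s4:8  s5:6  s6:5  s7:8  s8:6  s9:3  s10:3  s11:0 → peak 8
O@8: s1:3  s2:3  s3:3  s4:8  s5:6  s6:5  s7:5  s8:6  s9:6  s10:3  s11:0 → peak 8
O@9: s1:3  s2:3  s3:3  s4:8  s5:6  s6:5  s7:5  s8:3  s9:6  s10:6  s11:0 → peak 8
Best is O@1, peak 8.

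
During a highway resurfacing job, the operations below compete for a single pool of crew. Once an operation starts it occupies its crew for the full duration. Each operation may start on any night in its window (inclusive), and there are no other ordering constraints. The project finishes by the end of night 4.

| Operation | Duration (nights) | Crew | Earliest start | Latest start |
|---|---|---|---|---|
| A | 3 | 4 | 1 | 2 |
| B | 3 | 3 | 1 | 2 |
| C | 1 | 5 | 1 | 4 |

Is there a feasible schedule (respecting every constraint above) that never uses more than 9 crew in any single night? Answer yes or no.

yes

Schedule A@1, B@1, C@4: n1:7  n2:7  n3:7  n4:5 — peak 7 ≤ 9.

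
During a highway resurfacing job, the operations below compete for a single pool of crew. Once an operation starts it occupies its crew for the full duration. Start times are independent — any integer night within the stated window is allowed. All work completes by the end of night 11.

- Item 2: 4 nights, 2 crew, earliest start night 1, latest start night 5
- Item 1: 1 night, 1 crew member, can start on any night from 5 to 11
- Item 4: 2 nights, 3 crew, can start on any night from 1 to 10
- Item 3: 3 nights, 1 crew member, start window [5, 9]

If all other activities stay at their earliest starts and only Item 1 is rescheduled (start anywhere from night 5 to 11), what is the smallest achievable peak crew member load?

5

Item 1@5: n1:5  n2:5  n3:2  n4:2  n5:2  n6:1  n7:1  n8:0  n9:0  n10:0  n11:0 → peak 5
Item 1@6: n1:5  n2:5  n3:2  n4:2  n5:1  n6:2  n7:1  n8:0  n9:0  n10:0  n11:0 → peak 5
Item 1@7: n1:5  n2:5  n3:2  n4:2  n5:1  n6:1  n7:2  n8:0  n9:0  n10:0  n11:0 → peak 5
Item 1@8: n1:5  n2:5  n3:2  n4:2  n5:1  n6:1  n7:1  n8:1  n9:0  n10:0  n11:0 → peak 5
Item 1@9: n1:5  n2:5  n3:2  n4:2  n5:1  n6:1  n7:1  n8:0  n9:1  n10:0  n11:0 → peak 5
Item 1@10: n1:5  n2:5  n3:2  n4:2  n5:1  n6:1  n7:1  n8:0  n9:0  n10:1  n11:0 → peak 5
Item 1@11: n1:5  n2:5  n3:2  n4:2  n5:1  n6:1  n7:1  n8:0  n9:0  n10:0  n11:1 → peak 5
Best is Item 1@5, peak 5.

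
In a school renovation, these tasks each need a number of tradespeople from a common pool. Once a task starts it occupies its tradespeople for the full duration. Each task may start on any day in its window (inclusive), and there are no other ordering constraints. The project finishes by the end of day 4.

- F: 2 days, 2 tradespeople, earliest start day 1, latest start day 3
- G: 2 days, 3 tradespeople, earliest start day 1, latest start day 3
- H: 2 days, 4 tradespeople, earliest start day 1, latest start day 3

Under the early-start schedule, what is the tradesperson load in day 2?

9

At early start, day 2 has: F, G, H.
Demand: 2 + 3 + 4 = 9.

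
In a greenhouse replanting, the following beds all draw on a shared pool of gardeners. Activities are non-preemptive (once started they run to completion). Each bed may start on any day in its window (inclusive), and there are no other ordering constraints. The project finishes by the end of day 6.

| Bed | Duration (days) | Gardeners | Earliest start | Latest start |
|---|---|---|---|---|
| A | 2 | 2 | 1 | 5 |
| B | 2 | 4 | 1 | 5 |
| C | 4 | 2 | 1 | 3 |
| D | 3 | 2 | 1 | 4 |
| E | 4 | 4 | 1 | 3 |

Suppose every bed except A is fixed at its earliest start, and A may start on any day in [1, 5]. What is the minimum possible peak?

12

A@1: d1:14  d2:14  d3:8  d4:6  d5:0  d6:0 → peak 14
A@2: d1:12  d2:14  d3:10  d4:6  d5:0  d6:0 → peak 14
A@3: d1:12  d2:12  d3:10  d4:8  d5:0  d6:0 → peak 12
A@4: d1:12  d2:12  d3:8  d4:8  d5:2  d6:0 → peak 12
A@5: d1:12  d2:12  d3:8  d4:6  d5:2  d6:2 → peak 12
Best is A@3, peak 12.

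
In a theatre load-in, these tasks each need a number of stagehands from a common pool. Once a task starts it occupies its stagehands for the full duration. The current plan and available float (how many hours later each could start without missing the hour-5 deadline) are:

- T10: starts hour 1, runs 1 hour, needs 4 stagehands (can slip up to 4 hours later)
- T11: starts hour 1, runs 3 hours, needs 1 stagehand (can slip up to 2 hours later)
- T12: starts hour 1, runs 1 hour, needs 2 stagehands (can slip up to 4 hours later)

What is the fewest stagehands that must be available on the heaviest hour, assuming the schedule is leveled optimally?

4

Early-start (T10@1, T11@1, T12@1) gives peak 7: h1:7  h2:1  h3:1  h4:0  h5:0.
Shift T11→2, T12→2.
Schedule T10@1, T11@2, T12@2: h1:4  h2:3  h3:1  h4:1  h5:0 — peak 4.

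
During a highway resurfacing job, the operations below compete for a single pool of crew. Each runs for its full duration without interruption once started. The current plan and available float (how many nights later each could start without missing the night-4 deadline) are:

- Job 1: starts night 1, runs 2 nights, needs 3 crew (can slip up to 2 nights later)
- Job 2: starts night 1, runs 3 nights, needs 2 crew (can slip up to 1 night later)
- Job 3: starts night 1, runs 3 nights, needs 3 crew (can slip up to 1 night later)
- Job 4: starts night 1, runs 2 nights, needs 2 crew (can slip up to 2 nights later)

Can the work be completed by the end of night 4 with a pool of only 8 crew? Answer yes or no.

yes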